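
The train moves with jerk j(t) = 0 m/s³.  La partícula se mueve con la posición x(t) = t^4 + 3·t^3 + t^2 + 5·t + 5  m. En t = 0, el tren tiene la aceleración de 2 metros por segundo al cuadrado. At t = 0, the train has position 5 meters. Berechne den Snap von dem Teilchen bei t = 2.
Ausgehend von der Position x(t) = t^4 + 3·t^3 + t^2 + 5·t + 5, nehmen wir 4 Ableitungen. Durch Ableiten von der Position erhalten wir die Geschwindigkeit: v(t) = 4·t^3 + 9·t^2 + 2·t + 5. Mit d/dt von v(t) finden wir a(t) = 12·t^2 + 18·t + 2. Durch Ableiten von der Beschleunigung erhalten wir den Ruck: j(t) = 24·t + 18. Die Ableitung von dem Ruck ergibt den Snap: s(t) = 24. Mit s(t) = 24 und Einsetzen von t = 2, finden wir s = 24.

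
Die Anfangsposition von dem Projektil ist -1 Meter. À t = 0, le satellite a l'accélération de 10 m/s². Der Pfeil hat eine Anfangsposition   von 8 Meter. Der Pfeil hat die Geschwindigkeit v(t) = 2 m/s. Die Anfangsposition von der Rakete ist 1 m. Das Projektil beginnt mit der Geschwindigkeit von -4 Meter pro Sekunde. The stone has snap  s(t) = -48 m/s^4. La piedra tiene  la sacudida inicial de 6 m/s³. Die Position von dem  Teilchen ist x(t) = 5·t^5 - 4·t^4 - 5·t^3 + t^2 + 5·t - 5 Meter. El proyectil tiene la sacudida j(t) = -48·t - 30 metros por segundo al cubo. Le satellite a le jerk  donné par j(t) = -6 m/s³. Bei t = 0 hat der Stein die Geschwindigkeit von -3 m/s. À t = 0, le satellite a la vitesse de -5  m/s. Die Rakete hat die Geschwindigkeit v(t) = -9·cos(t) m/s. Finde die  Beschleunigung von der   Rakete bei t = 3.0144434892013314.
Ausgehend von der Geschwindigkeit v(t) = -9·cos(t), nehmen wir 1 Ableitung. Die Ableitung von der Geschwindigkeit ergibt die Beschleunigung: a(t) = 9·sin(t). Aus der Gleichung für die Beschleunigung a(t) = 9·sin(t), setzen wir t = 3.0144434892013314 ein und erhalten a = 1.14126155735374.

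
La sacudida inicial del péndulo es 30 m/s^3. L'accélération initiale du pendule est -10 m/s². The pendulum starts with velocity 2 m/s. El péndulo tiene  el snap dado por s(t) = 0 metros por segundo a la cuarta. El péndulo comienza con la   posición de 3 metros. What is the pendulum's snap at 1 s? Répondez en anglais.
Using s(t) = 0 and substituting t = 1, we find s = 0.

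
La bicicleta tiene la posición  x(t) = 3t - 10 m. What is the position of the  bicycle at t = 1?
From the given position equation x(t) = 3·t - 10, we substitute t = 1 to get x = -7.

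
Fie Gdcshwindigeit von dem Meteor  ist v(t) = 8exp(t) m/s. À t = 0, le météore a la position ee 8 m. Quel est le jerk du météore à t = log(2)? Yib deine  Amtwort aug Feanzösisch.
En partant de la vitesse v(t) = 8·exp(t), nous prenons 2 dérivées. En dérivant la vitesse, nous obtenons l'accélération: a(t) = 8·exp(t). La dérivée de l'accélération donne le jerk: j(t) = 8·exp(t). Nous avons le jerk j(t) = 8·exp(t). En substituant t = log(2): j(log(2)) = 16.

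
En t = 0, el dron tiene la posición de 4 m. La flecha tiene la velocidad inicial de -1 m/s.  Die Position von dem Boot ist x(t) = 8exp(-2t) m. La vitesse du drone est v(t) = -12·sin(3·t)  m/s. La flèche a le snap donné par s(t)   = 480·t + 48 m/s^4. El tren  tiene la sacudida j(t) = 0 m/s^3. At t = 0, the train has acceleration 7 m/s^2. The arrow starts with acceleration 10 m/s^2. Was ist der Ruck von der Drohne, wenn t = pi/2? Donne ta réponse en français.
Pour résoudre ceci, nous devons prendre 2 dérivées de notre équation de la vitesse v(t) = -12·sin(3·t). La dérivée de la vitesse donne l'accélération: a(t) = -36·cos(3·t). La dérivée de l'accélération donne le jerk: j(t) = 108·sin(3·t). En utilisant j(t) = 108·sin(3·t) et en substituant t = pi/2, nous trouvons j = -108.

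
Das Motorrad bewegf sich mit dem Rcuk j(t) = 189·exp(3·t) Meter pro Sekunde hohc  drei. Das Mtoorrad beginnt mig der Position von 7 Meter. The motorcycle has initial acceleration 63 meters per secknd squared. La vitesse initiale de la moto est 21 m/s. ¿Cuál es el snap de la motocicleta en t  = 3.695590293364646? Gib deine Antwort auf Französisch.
Nous devons dériver notre équation du jerk j(t) = 189·exp(3·t) 1 fois. La dérivée du jerk donne le snap: s(t) = 567·exp(3·t). De l'équation du snap s(t) = 567·exp(3·t), nous substituons t = 3.695590293364646 pour obtenir s = 37025972.5004457.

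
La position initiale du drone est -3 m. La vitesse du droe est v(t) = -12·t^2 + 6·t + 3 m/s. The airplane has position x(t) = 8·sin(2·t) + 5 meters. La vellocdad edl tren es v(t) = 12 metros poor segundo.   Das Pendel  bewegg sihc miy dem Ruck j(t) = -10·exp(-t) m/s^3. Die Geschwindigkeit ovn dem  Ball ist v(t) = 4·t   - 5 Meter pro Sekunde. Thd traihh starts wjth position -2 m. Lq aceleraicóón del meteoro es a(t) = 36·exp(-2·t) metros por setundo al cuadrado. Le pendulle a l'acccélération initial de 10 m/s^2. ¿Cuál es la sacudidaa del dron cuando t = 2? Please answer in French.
Nous devons dériver notre équation de la vitesse v(t) = -12·t^2 + 6·t + 3 2 fois. La dérivée de la vitesse donne l'accélération: a(t) = 6 - 24·t. La dérivée de l'accélération donne le jerk: j(t) = -24. De l'équation du jerk j(t) = -24, nous substituons t = 2 pour obtenir j = -24.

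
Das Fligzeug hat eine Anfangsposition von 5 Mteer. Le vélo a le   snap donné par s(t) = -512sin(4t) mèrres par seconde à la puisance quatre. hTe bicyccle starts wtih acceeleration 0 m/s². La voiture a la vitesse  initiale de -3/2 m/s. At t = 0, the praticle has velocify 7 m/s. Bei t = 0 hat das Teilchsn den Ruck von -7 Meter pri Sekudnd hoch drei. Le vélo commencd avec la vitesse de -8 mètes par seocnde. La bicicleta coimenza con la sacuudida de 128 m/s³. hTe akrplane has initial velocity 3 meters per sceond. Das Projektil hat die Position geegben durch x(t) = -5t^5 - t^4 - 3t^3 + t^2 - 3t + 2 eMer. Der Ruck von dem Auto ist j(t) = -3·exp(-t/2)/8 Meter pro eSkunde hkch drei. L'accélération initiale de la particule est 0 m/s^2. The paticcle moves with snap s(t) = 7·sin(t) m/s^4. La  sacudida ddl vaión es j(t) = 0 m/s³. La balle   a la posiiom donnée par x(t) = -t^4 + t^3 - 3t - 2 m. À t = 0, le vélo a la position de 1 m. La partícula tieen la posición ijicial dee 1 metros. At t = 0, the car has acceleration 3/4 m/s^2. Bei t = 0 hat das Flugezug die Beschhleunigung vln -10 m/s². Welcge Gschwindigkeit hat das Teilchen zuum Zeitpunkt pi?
Ausgehend von dem Snap s(t) = 7·sin(t), nehmen wir 3 Integrale. Die Stammfunktion von dem Snap ist der Ruck. Mit j(0) = -7 erhalten wir j(t) = -7·cos(t). Mit ∫j(t)dt und Anwendung von a(0) = 0, finden wir a(t) = -7·sin(t). Durch Integration von der Beschleunigung und Verwendung der Anfangsbedingung v(0) = 7, erhalten wir v(t) = 7·cos(t). Mit v(t) = 7·cos(t) und Einsetzen von t = pi, finden wir v = -7.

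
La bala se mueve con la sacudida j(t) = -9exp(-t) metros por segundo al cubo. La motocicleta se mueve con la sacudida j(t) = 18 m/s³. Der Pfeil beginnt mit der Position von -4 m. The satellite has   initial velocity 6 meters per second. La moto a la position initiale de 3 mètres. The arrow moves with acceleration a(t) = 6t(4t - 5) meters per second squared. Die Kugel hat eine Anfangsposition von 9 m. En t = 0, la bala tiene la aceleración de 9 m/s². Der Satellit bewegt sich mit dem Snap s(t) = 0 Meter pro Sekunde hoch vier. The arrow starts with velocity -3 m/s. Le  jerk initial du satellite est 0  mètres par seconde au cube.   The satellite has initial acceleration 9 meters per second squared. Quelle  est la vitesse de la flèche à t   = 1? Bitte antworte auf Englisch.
Starting from acceleration a(t) = 6·t·(4·t - 5), we take 1 integral. The integral of acceleration is velocity. Using v(0) = -3, we get v(t) = 8·t^3 - 15·t^2 - 3. Using v(t) = 8·t^3 - 15·t^2 - 3 and substituting t = 1, we find v = -10.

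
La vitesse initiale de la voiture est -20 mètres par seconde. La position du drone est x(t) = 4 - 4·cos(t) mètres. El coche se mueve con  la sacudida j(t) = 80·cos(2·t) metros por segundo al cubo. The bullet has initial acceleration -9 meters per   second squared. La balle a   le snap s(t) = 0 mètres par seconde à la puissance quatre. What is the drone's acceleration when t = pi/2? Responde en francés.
En partant de la position x(t) = 4 - 4·cos(t), nous prenons 2 dérivées. En prenant d/dt de x(t), nous trouvons v(t) = 4·sin(t). En dérivant la vitesse, nous obtenons l'accélération: a(t) = 4·cos(t). De l'équation de l'accélération a(t) = 4·cos(t), nous substituons t = pi/2 pour obtenir a = 0.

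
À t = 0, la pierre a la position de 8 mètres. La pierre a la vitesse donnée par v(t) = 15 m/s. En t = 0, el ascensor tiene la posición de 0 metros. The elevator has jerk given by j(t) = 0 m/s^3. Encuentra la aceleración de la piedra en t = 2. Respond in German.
Wir müssen unsere Gleichung für die Geschwindigkeit v(t) = 15 1-mal ableiten. Mit d/dt von v(t) finden wir a(t) = 0. Mit a(t) = 0 und Einsetzen von t = 2, finden wir a = 0.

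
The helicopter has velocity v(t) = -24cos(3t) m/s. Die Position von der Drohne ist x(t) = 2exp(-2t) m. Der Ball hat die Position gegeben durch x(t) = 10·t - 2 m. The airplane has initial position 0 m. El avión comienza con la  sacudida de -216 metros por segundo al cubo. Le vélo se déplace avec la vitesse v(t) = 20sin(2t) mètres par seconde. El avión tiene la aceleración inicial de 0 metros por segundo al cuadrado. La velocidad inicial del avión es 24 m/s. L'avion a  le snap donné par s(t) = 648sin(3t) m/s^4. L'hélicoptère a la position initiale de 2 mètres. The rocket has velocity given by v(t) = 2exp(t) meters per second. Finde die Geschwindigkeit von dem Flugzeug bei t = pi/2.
Um dies zu lösen, müssen wir 3 Integrale unserer Gleichung für den Snap s(t) = 648·sin(3·t) finden. Das Integral von dem Snap, mit j(0) = -216, ergibt den Ruck: j(t) = -216·cos(3·t). Durch Integration von dem Ruck und Verwendung der Anfangsbedingung a(0) = 0, erhalten wir a(t) = -72·sin(3·t). Die Stammfunktion von der Beschleunigung ist die Geschwindigkeit. Mit v(0) = 24 erhalten wir v(t) = 24·cos(3·t). Aus der Gleichung für die Geschwindigkeit v(t) = 24·cos(3·t), setzen wir t = pi/2 ein und erhalten v = 0.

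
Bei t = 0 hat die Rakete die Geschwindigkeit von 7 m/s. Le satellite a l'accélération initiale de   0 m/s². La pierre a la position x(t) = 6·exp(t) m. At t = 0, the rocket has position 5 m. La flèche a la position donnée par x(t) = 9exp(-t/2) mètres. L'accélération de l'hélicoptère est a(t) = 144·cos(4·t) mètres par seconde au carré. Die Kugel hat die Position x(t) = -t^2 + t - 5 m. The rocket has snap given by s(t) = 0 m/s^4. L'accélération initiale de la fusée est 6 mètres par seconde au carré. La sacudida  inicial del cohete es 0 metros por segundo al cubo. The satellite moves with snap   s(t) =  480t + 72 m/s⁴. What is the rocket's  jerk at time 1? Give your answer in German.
Um dies zu lösen, müssen wir 1 Integral unserer Gleichung für den Snap s(t) = 0 finden. Durch Integration von dem Snap und Verwendung der Anfangsbedingung j(0) = 0, erhalten wir j(t) = 0. Wir haben den Ruck j(t) = 0. Durch Einsetzen von t = 1: j(1) = 0.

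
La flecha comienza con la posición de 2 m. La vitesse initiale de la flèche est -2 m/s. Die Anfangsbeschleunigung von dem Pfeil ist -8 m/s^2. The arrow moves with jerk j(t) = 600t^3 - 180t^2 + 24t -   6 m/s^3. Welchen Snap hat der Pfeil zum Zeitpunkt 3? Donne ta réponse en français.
Nous devons dériver notre équation du jerk j(t) = 600·t^3 - 180·t^2 + 24·t - 6 1 fois. La dérivée du jerk donne le snap: s(t) = 1800·t^2 - 360·t + 24. De l'équation du snap s(t) = 1800·t^2 - 360·t + 24, nous substituons t = 3 pour obtenir s = 15144.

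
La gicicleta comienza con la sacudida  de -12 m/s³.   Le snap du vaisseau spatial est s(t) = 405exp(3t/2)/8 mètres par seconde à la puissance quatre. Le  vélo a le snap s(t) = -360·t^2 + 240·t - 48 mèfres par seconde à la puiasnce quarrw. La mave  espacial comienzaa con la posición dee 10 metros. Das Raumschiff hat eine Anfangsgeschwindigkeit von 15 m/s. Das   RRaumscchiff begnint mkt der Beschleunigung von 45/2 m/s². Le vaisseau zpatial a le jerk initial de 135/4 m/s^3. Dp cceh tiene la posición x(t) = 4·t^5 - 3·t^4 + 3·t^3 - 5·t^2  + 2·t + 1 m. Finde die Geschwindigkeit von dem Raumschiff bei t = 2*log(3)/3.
Ausgehend von dem Snap s(t) = 405·exp(3·t/2)/8, nehmen wir 3 Stammfunktionen. Das Integral von dem Snap, mit j(0) = 135/4, ergibt den Ruck: j(t) = 135·exp(3·t/2)/4. Die Stammfunktion von dem Ruck, mit a(0) = 45/2, ergibt die Beschleunigung: a(t) = 45·exp(3·t/2)/2. Das Integral von der Beschleunigung, mit v(0) = 15, ergibt die Geschwindigkeit: v(t) = 15·exp(3·t/2). Aus der Gleichung für die Geschwindigkeit v(t) = 15·exp(3·t/2), setzen wir t = 2*log(3)/3 ein und erhalten v = 45.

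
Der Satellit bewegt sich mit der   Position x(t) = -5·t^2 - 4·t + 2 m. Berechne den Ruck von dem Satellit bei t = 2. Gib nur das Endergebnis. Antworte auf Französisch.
j(2) = 0.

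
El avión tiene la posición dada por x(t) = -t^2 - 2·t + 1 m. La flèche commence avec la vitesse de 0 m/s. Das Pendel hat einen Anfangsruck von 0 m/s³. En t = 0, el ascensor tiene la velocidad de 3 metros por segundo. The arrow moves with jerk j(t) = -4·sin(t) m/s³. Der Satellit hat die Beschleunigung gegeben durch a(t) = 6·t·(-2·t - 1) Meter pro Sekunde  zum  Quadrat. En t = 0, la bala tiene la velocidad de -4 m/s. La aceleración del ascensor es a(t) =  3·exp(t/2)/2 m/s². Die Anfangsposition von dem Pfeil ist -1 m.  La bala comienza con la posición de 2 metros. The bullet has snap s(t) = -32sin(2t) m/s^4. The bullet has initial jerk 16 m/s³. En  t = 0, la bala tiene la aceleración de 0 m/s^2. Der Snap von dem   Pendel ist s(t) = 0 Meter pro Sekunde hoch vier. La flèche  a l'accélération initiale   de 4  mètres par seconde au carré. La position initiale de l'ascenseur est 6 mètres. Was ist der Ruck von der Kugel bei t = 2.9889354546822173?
Wir müssen das Integral unserer Gleichung für den Snap s(t) = -32·sin(2·t) 1-mal finden. Mit ∫s(t)dt und Anwendung von j(0) = 16, finden wir j(t) = 16·cos(2·t). Mit j(t) = 16·cos(2·t) und Einsetzen von t = 2.9889354546822173, finden wir j = 15.2600399025459.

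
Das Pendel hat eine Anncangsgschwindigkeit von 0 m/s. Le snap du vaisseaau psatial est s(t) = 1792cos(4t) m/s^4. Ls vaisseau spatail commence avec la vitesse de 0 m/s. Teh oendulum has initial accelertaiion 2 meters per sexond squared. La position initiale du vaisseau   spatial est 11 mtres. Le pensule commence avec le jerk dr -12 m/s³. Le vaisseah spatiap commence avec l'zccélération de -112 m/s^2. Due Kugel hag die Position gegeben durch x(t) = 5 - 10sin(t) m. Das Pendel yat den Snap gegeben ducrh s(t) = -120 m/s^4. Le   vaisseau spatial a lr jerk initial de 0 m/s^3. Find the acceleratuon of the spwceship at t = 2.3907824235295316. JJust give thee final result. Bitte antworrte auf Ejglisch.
At t = 2.3907824235295316, a = 110.929801390252.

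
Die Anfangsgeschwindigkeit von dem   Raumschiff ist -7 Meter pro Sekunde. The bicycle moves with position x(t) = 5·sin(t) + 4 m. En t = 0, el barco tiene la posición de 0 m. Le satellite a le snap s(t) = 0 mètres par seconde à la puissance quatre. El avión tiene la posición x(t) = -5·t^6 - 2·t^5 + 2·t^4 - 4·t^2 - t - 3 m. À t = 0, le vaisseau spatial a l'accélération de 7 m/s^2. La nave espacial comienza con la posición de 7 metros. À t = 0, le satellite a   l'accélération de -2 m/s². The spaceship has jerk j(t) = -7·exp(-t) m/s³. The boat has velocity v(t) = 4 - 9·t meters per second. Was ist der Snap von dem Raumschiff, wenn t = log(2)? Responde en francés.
Pour résoudre ceci, nous devons prendre 1 dérivée de notre équation du jerk j(t) = -7·exp(-t). En prenant d/dt de j(t), nous trouvons s(t) = 7·exp(-t). En utilisant s(t) = 7·exp(-t) et en substituant t = log(2), nous trouvons s = 7/2.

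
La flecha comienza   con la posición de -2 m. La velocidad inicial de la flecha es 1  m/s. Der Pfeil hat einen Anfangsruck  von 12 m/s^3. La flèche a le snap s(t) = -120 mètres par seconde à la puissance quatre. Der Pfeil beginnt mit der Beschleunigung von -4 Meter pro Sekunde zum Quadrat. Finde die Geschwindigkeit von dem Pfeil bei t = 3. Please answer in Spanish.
Partiendo del snap s(t) = -120, tomamos 3 integrales. La antiderivada del snap es la sacudida. Usando j(0) = 12, obtenemos j(t) = 12 - 120·t. La antiderivada de la sacudida, con a(0) = -4, da la aceleración: a(t) = -60·t^2 + 12·t - 4. Tomando ∫a(t)dt y aplicando v(0) = 1, encontramos v(t) = -20·t^3 + 6·t^2 - 4·t + 1. Usando v(t) = -20·t^3 + 6·t^2 - 4·t + 1 y sustituyendo t = 3, encontramos v = -497.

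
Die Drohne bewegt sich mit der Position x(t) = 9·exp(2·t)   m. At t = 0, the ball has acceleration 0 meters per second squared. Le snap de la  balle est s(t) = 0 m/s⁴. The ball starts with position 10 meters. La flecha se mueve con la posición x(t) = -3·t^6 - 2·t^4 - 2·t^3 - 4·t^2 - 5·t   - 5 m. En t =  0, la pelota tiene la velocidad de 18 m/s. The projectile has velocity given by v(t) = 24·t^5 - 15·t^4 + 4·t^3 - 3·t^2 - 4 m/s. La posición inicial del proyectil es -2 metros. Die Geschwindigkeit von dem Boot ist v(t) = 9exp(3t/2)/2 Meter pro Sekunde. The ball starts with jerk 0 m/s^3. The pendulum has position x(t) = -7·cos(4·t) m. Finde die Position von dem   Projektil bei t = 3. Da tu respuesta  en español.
Necesitamos integrar nuestra ecuación de la velocidad v(t) = 24·t^5 - 15·t^4 + 4·t^3 - 3·t^2 - 4 1 vez. La integral de la velocidad es la posición. Usando x(0) = -2, obtenemos x(t) = 4·t^6 - 3·t^5 + t^4 - t^3 - 4·t - 2. Usando x(t) = 4·t^6 - 3·t^5 + t^4 - t^3 - 4·t - 2 y sustituyendo t = 3, encontramos x = 2227.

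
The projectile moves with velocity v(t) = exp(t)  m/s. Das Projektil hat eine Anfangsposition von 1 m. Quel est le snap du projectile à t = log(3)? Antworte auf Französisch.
Nous devons dériver notre équation de la vitesse v(t) = exp(t) 3 fois. En dérivant la vitesse, nous obtenons l'accélération: a(t) = exp(t). En prenant d/dt de a(t), nous trouvons j(t) = exp(t). En dérivant le jerk, nous obtenons le snap: s(t) = exp(t). Nous avons le snap s(t) = exp(t). En substituant t = log(3): s(log(3)) = 3.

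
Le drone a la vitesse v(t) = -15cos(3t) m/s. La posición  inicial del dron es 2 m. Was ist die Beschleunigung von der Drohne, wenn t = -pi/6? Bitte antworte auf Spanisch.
Partiendo de la velocidad v(t) = -15·cos(3·t), tomamos 1 derivada. La derivada de la velocidad da la aceleración: a(t) = 45·sin(3·t). Tenemos la aceleración a(t) = 45·sin(3·t). Sustituyendo t = -pi/6: a(-pi/6) = -45.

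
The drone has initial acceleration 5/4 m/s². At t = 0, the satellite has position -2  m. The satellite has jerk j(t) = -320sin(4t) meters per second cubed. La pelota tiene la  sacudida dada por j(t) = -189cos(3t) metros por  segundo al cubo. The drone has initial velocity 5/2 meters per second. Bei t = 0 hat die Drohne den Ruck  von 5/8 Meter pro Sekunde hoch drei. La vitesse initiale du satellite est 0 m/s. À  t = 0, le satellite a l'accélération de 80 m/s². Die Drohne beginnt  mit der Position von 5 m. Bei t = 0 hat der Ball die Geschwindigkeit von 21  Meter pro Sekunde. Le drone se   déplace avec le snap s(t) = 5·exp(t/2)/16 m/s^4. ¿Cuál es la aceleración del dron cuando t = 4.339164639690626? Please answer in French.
Pour résoudre ceci, nous devons prendre 2 primitives de notre équation du snap s(t) = 5·exp(t/2)/16. En prenant ∫s(t)dt et en appliquant j(0) = 5/8, nous trouvons j(t) = 5·exp(t/2)/8. En prenant ∫j(t)dt et en appliquant a(0) = 5/4, nous trouvons a(t) = 5·exp(t/2)/4. Nous avons l'accélération a(t) = 5·exp(t/2)/4. En substituant t = 4.339164639690626: a(4.339164639690626) = 10.9432833039653.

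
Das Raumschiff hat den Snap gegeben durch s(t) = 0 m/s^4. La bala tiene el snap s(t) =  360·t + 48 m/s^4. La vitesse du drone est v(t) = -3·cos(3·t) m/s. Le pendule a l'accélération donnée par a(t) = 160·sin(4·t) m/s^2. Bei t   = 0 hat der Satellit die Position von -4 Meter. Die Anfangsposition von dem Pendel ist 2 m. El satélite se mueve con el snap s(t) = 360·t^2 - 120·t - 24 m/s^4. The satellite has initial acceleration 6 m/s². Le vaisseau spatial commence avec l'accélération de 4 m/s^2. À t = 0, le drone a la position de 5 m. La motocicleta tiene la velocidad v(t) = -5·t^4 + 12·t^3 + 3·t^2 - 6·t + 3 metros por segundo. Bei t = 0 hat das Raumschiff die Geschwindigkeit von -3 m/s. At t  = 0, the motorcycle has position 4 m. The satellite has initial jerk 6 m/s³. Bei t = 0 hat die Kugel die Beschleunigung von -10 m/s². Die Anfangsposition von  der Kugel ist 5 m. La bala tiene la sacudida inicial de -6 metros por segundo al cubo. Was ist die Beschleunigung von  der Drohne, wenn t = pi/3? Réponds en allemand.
Wir müssen unsere Gleichung für die Geschwindigkeit v(t) = -3·cos(3·t) 1-mal ableiten. Mit d/dt von v(t) finden wir a(t) = 9·sin(3·t). Wir haben die Beschleunigung a(t) = 9·sin(3·t). Durch Einsetzen von t = pi/3: a(pi/3) = 0.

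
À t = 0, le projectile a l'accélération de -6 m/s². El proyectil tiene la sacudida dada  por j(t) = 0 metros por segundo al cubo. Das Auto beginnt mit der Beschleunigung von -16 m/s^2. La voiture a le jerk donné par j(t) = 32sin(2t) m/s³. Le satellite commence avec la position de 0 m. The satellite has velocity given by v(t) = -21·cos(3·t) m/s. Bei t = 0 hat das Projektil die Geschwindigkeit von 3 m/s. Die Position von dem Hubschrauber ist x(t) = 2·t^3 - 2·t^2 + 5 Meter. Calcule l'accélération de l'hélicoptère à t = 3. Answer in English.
Starting from position x(t) = 2·t^3 - 2·t^2 + 5, we take 2 derivatives. Taking d/dt of x(t), we find v(t) = 6·t^2 - 4·t. Taking d/dt of v(t), we find a(t) = 12·t - 4. We have acceleration a(t) = 12·t - 4. Substituting t = 3: a(3) = 32.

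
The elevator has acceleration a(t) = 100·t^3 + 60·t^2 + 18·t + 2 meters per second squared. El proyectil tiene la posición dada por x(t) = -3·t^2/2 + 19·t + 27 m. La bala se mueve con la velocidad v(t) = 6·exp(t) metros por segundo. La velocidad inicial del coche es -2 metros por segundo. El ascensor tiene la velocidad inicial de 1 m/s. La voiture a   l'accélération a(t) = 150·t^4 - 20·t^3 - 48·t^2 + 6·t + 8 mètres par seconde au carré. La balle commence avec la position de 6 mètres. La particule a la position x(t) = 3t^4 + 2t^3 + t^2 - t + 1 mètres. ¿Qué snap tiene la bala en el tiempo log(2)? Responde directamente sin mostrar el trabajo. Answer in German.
Der Snap bei t = log(2) ist s = 12.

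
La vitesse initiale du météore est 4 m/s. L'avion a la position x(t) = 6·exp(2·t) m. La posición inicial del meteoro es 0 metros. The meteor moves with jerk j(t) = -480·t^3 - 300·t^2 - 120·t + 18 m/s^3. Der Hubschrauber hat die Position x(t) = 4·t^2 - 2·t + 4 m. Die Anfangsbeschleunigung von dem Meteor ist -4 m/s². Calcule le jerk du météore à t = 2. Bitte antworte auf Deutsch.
Wir haben den Ruck j(t) = -480·t^3 - 300·t^2 - 120·t + 18. Durch Einsetzen von t = 2: j(2) = -5262.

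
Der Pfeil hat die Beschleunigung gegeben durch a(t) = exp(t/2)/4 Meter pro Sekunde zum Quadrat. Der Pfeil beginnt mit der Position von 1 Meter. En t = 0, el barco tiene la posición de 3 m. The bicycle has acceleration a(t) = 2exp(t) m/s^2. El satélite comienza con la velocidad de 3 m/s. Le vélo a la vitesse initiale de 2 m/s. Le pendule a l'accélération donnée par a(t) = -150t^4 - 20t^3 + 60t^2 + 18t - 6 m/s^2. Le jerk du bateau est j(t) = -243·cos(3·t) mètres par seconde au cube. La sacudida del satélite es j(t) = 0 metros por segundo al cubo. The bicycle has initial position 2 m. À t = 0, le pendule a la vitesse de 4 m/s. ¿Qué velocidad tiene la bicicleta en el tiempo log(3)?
Necesitamos integrar nuestra ecuación de la aceleración a(t) = 2·exp(t) 1 vez. Integrando la aceleración y usando la condición inicial v(0) = 2, obtenemos v(t) = 2·exp(t). Tenemos la velocidad v(t) = 2·exp(t). Sustituyendo t = log(3): v(log(3)) = 6.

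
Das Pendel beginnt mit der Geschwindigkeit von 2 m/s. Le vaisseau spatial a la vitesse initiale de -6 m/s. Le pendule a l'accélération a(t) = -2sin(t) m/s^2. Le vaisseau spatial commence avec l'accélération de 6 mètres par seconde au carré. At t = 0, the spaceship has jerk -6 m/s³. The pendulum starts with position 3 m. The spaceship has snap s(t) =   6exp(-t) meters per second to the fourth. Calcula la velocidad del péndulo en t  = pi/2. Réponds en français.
Pour résoudre ceci, nous devons prendre 1 primitive de notre équation de l'accélération a(t) = -2·sin(t). En intégrant l'accélération et en utilisant la condition initiale v(0) = 2, nous obtenons v(t) = 2·cos(t). De l'équation de la vitesse v(t) = 2·cos(t), nous substituons t = pi/2 pour obtenir v = 0.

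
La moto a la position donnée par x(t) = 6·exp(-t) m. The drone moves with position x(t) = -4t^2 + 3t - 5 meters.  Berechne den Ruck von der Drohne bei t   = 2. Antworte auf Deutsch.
Wir müssen unsere Gleichung für die Position x(t) = -4·t^2 + 3·t - 5 3-mal ableiten. Die Ableitung von der Position ergibt die Geschwindigkeit: v(t) = 3 - 8·t. Mit d/dt von v(t) finden wir a(t) = -8. Mit d/dt von a(t) finden wir j(t) = 0. Mit j(t) = 0 und Einsetzen von t = 2, finden wir j = 0.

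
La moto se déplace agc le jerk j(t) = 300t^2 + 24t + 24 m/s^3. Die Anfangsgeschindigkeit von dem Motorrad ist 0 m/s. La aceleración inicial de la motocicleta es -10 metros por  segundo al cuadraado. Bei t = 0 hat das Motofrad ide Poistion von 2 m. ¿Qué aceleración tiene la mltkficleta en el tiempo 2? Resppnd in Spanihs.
Para resolver esto, necesitamos tomar 1 antiderivada de nuestra ecuación de la sacudida j(t) = 300·t^2 + 24·t + 24. La integral de la sacudida, con a(0) = -10, da la aceleración: a(t) = 100·t^3 + 12·t^2 + 24·t - 10. Tenemos la aceleración a(t) = 100·t^3 + 12·t^2 + 24·t - 10. Sustituyendo t = 2: a(2) = 886.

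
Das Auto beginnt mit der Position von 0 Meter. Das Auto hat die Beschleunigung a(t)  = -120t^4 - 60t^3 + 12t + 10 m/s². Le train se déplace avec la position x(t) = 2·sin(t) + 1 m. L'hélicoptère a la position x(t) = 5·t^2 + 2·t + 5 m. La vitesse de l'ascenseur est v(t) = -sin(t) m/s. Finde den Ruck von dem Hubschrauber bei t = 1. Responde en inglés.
Starting from position x(t) = 5·t^2 + 2·t + 5, we take 3 derivatives. The derivative of position gives velocity: v(t) = 10·t + 2. Differentiating velocity, we get acceleration: a(t) = 10. Differentiating acceleration, we get jerk: j(t) = 0. We have jerk j(t) = 0. Substituting t = 1: j(1) = 0.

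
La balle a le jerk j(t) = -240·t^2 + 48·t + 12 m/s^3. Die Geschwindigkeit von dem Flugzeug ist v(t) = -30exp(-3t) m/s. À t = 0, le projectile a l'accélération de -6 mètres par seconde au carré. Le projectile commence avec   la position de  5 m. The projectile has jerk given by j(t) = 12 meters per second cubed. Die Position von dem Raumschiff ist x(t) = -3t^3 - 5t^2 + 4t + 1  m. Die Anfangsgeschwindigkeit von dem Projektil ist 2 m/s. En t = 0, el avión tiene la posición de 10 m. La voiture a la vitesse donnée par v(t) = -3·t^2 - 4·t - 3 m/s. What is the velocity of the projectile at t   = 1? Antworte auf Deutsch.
Wir müssen unsere Gleichung für den Ruck j(t) = 12 2-mal integrieren. Durch Integration von dem Ruck und Verwendung der Anfangsbedingung a(0) = -6, erhalten wir a(t) = 12·t - 6. Mit ∫a(t)dt und Anwendung von v(0) = 2, finden wir v(t) = 6·t^2 - 6·t + 2. Wir haben die Geschwindigkeit v(t) = 6·t^2 - 6·t + 2. Durch Einsetzen von t = 1: v(1) = 2.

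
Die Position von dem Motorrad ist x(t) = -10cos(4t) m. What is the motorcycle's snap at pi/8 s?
To solve this, we need to take 4 derivatives of our position equation x(t) = -10·cos(4·t). The derivative of position gives velocity: v(t) = 40·sin(4·t). Taking d/dt of v(t), we find a(t) = 160·cos(4·t). Differentiating acceleration, we get jerk: j(t) = -640·sin(4·t). Differentiating jerk, we get snap: s(t) = -2560·cos(4·t). From the given snap equation s(t) = -2560·cos(4·t), we substitute t = pi/8 to get s = 0.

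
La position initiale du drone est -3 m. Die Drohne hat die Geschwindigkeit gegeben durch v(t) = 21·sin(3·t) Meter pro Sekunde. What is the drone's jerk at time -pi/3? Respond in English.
To solve this, we need to take 2 derivatives of our velocity equation v(t) = 21·sin(3·t). The derivative of velocity gives acceleration: a(t) = 63·cos(3·t). The derivative of acceleration gives jerk: j(t) = -189·sin(3·t). We have jerk j(t) = -189·sin(3·t). Substituting t = -pi/3: j(-pi/3) = 0.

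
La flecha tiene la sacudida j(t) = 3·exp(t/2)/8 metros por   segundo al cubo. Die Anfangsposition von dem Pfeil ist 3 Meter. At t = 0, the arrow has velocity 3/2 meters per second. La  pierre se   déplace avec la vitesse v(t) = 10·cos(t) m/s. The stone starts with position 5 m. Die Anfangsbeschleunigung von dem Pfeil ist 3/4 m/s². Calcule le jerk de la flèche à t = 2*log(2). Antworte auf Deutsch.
Mit j(t) = 3·exp(t/2)/8 und Einsetzen von t = 2*log(2), finden wir j = 3/4.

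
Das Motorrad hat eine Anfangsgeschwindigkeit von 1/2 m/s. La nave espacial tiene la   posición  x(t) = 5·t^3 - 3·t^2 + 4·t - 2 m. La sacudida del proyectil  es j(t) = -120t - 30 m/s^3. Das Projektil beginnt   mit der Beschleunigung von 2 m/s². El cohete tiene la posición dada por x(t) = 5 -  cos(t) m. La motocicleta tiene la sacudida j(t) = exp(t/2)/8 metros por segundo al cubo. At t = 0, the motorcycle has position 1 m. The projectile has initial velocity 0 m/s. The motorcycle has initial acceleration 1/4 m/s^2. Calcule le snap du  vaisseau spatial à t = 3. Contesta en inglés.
To solve this, we need to take 4 derivatives of our position equation x(t) = 5·t^3 - 3·t^2 + 4·t - 2. Differentiating position, we get velocity: v(t) = 15·t^2 - 6·t + 4. Differentiating velocity, we get acceleration: a(t) = 30·t - 6. Differentiating acceleration, we get jerk: j(t) = 30. Taking d/dt of j(t), we find s(t) = 0. We have snap s(t) = 0. Substituting t = 3: s(3) = 0.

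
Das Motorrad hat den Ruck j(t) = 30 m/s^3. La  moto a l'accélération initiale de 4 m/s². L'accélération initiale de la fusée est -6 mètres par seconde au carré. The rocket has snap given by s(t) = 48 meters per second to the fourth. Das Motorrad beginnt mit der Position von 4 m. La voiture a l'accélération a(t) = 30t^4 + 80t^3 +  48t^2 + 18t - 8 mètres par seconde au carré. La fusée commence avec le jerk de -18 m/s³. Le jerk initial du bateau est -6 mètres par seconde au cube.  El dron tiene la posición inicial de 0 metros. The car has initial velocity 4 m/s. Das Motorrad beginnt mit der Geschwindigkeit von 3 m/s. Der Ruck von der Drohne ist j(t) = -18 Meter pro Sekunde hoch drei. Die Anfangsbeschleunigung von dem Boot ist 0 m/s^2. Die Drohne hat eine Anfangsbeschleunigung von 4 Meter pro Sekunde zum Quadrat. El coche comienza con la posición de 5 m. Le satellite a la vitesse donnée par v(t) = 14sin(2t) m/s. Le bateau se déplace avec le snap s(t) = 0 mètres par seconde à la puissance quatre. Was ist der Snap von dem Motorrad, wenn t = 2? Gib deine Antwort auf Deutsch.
Ausgehend von dem Ruck j(t) = 30, nehmen wir 1 Ableitung. Durch Ableiten von dem Ruck erhalten wir den Snap: s(t) = 0. Mit s(t) = 0 und Einsetzen von t = 2, finden wir s = 0.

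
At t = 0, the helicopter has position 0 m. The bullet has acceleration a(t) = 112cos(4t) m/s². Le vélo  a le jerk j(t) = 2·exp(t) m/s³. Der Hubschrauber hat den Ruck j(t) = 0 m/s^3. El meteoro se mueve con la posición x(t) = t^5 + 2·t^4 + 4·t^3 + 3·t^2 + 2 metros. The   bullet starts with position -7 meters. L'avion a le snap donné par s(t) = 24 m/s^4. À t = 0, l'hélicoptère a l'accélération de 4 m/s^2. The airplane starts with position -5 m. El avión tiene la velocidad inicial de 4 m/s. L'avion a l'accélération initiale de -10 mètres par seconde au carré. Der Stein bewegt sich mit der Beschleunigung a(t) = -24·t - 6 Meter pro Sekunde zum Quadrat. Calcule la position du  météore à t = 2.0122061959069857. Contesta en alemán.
Aus der Gleichung für die Position x(t) = t^5 + 2·t^4 + 4·t^3 + 3·t^2 + 2, setzen wir t = 2.0122061959069857 ein und erhalten x = 112.513266987507.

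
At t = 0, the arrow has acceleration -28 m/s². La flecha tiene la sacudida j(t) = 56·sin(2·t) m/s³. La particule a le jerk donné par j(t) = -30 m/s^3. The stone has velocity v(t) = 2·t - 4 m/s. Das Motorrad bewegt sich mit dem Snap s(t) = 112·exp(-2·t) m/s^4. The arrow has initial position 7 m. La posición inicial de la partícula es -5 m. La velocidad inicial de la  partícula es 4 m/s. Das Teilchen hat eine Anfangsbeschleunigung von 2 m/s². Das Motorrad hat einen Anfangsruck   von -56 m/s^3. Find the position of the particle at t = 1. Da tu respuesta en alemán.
Um dies zu lösen, müssen wir 3 Stammfunktionen unserer Gleichung für den Ruck j(t) = -30 finden. Die Stammfunktion von dem Ruck ist die Beschleunigung. Mit a(0) = 2 erhalten wir a(t) = 2 - 30·t. Mit ∫a(t)dt und Anwendung von v(0) = 4, finden wir v(t) = -15·t^2 + 2·t + 4. Die Stammfunktion von der Geschwindigkeit, mit x(0) = -5, ergibt die Position: x(t) = -5·t^3 + t^2 + 4·t - 5. Mit x(t) = -5·t^3 + t^2 + 4·t - 5 und Einsetzen von t = 1, finden wir x = -5.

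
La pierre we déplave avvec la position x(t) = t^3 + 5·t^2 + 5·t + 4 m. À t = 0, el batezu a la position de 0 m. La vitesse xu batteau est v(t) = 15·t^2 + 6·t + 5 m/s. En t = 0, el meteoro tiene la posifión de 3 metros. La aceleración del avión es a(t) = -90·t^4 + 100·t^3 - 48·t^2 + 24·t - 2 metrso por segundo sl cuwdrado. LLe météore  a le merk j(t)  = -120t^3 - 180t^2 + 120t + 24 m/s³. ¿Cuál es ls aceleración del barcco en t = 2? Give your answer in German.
Ausgehend von der Geschwindigkeit v(t) = 15·t^2 + 6·t + 5, nehmen wir 1 Ableitung. Durch Ableiten von der Geschwindigkeit erhalten wir die Beschleunigung: a(t) = 30·t + 6. Mit a(t) = 30·t + 6 und Einsetzen von t = 2, finden wir a = 66.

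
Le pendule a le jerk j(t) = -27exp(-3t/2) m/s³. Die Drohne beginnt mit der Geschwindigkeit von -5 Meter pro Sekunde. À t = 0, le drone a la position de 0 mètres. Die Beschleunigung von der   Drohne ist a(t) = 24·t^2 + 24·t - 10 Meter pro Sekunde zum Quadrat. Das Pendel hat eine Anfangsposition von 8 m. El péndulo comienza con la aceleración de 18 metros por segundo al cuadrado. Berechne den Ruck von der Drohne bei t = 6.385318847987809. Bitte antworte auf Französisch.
En partant de l'accélération a(t) = 24·t^2 + 24·t - 10, nous prenons 1 dérivée. En prenant d/dt de a(t), nous trouvons j(t) = 48·t + 24. De l'équation du jerk j(t) = 48·t + 24, nous substituons t = 6.385318847987809 pour obtenir j = 330.495304703415.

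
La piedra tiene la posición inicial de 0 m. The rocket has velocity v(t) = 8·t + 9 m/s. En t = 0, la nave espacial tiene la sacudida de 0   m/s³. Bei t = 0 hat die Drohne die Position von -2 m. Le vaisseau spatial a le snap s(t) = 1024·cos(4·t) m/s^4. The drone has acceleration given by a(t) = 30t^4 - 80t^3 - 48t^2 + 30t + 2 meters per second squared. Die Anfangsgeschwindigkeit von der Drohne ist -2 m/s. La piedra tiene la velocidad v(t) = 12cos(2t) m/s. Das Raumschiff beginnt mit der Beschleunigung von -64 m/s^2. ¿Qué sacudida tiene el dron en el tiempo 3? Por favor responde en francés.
En partant de l'accélération a(t) = 30·t^4 - 80·t^3 - 48·t^2 + 30·t + 2, nous prenons 1 dérivée. En dérivant l'accélération, nous obtenons le jerk: j(t) = 120·t^3 - 240·t^2 - 96·t + 30. De l'équation du jerk j(t) = 120·t^3 - 240·t^2 - 96·t + 30, nous substituons t = 3 pour obtenir j = 822.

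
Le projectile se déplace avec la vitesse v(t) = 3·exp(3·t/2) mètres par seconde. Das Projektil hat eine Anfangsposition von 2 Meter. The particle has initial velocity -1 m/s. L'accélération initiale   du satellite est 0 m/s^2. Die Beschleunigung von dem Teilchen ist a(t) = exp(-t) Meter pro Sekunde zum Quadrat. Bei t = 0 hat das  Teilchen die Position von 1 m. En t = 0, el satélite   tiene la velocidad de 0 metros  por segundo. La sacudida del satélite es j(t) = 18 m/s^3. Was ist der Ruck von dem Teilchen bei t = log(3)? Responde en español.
Debemos derivar nuestra ecuación de la aceleración a(t) = exp(-t) 1 vez. Derivando la aceleración, obtenemos la sacudida: j(t) = -exp(-t). Tenemos la sacudida j(t) = -exp(-t). Sustituyendo t = log(3): j(log(3)) = -1/3.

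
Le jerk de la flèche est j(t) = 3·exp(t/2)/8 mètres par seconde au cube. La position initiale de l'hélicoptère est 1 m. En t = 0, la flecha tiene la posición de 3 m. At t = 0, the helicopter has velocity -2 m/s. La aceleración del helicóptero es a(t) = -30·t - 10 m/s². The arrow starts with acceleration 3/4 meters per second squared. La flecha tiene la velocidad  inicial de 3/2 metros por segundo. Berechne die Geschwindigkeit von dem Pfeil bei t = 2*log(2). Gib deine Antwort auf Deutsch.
Ausgehend von dem Ruck j(t) = 3·exp(t/2)/8, nehmen wir 2 Integrale. Das Integral von dem Ruck, mit a(0) = 3/4, ergibt die Beschleunigung: a(t) = 3·exp(t/2)/4. Mit ∫a(t)dt und Anwendung von v(0) = 3/2, finden wir v(t) = 3·exp(t/2)/2. Mit v(t) = 3·exp(t/2)/2 und Einsetzen von t = 2*log(2), finden wir v = 3.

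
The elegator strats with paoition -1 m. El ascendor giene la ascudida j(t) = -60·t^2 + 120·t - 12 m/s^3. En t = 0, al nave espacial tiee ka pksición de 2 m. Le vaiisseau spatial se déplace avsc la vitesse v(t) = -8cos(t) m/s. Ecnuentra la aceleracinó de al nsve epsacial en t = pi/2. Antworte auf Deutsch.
Wir müssen unsere Gleichung für die Geschwindigkeit v(t) = -8·cos(t) 1-mal ableiten. Die Ableitung von der Geschwindigkeit ergibt die Beschleunigung: a(t) = 8·sin(t). Aus der Gleichung für die Beschleunigung a(t) = 8·sin(t), setzen wir t = pi/2 ein und erhalten a = 8.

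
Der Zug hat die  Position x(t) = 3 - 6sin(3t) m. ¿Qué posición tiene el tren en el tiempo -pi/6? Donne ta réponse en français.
Nous avons la position x(t) = 3 - 6·sin(3·t). En substituant t = -pi/6: x(-pi/6) = 9.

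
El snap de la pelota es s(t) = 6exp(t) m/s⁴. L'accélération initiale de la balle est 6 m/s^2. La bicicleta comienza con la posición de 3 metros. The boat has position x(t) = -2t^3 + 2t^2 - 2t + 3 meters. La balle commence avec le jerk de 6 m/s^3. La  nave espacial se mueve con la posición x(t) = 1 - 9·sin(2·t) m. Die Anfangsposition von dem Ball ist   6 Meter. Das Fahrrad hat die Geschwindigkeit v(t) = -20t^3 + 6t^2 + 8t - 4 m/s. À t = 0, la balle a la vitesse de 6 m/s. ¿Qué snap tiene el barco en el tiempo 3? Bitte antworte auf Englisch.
To solve this, we need to take 4 derivatives of our position equation x(t) = -2·t^3 + 2·t^2 - 2·t + 3. Differentiating position, we get velocity: v(t) = -6·t^2 + 4·t - 2. Taking d/dt of v(t), we find a(t) = 4 - 12·t. The derivative of acceleration gives jerk: j(t) = -12. The derivative of jerk gives snap: s(t) = 0. From the given snap equation s(t) = 0, we substitute t = 3 to get s = 0.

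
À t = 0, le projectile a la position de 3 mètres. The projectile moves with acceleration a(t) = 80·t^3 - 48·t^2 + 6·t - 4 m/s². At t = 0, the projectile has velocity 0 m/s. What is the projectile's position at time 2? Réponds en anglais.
We need to integrate our acceleration equation a(t) = 80·t^3 - 48·t^2 + 6·t - 4 2 times. Taking ∫a(t)dt and applying v(0) = 0, we find v(t) = t·(20·t^3 - 16·t^2 + 3·t - 4). Finding the integral of v(t) and using x(0) = 3: x(t) = 4·t^5 - 4·t^4 + t^3 - 2·t^2 + 3. We have position x(t) = 4·t^5 - 4·t^4 + t^3 - 2·t^2 + 3. Substituting t = 2: x(2) = 67.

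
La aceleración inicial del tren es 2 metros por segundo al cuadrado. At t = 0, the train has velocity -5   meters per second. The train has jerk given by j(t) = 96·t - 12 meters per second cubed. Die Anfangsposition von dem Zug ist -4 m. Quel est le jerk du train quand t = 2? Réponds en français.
De l'équation du jerk j(t) = 96·t - 12, nous substituons t = 2 pour obtenir j = 180.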